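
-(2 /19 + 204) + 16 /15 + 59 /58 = -3339413 /16530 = -202.02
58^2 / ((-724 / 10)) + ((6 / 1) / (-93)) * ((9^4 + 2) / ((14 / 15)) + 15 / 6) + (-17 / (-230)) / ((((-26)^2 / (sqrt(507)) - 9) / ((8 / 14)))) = -5561197146852 / 11115980155 + 1768 * sqrt(3) / 1981105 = -500.29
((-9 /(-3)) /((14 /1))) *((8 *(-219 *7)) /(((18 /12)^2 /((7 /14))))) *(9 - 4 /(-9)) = -49640 /9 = -5515.56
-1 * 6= -6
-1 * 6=-6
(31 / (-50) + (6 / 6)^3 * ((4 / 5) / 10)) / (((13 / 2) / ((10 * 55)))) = -594 / 13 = -45.69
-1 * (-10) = 10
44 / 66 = 2 / 3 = 0.67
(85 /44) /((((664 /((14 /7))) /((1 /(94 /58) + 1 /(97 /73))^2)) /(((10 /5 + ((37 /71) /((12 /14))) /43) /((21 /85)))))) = 1974309677375 /22187655463446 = 0.09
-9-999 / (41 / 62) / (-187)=-7065 / 7667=-0.92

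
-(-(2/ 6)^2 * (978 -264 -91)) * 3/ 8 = 623/ 24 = 25.96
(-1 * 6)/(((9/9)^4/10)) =-60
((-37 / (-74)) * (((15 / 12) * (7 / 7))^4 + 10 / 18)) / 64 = 6905 / 294912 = 0.02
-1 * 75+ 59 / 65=-4816 / 65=-74.09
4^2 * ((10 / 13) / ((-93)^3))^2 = 1600 / 109341341002881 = 0.00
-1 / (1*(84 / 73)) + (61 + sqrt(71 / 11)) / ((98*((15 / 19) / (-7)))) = -2683 / 420-19*sqrt(781) / 2310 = -6.62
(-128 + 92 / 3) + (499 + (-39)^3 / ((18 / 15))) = -294185 / 6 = -49030.83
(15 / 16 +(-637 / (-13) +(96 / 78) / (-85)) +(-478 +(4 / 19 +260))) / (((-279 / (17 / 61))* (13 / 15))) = 56389699 / 291456048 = 0.19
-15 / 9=-5 / 3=-1.67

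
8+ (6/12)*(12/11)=94/11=8.55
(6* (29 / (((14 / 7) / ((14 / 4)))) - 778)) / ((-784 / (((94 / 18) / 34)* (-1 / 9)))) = -136723 / 1439424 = -0.09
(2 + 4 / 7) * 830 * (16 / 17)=239040 / 119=2008.74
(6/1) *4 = 24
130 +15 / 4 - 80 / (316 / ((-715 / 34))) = 747105 / 5372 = 139.07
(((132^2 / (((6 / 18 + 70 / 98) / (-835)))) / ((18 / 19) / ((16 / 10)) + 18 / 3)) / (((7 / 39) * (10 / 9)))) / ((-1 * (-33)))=-320112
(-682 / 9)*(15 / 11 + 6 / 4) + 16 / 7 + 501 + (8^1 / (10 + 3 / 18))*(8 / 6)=122692 / 427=287.33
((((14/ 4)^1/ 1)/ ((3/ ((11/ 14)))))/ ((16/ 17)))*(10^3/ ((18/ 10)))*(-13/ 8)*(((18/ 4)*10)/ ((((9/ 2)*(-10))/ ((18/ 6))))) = 1519375/ 576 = 2637.80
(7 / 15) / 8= 7 / 120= 0.06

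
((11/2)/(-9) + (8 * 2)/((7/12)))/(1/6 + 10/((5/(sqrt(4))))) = 3379/525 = 6.44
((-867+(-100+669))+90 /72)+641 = 344.25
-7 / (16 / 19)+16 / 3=-143 / 48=-2.98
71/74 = 0.96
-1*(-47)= 47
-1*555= -555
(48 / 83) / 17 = 48 / 1411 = 0.03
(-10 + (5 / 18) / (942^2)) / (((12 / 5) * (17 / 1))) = -798627575 / 3258400608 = -0.25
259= 259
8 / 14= 4 / 7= 0.57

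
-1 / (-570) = 1 / 570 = 0.00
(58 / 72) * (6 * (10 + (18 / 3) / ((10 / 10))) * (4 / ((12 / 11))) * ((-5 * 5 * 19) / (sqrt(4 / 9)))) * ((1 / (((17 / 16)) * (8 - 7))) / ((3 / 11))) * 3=-106673600 / 51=-2091639.22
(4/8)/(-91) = -1/182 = -0.01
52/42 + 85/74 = 3709/1554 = 2.39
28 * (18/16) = 63/2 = 31.50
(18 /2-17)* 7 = -56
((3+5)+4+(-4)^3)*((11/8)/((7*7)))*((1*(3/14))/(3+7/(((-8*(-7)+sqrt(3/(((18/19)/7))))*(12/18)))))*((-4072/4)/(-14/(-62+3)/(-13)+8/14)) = 5075239*sqrt(798)/159580260+14398453043/79790130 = 181.35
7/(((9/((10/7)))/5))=5.56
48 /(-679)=-48 /679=-0.07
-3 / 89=-0.03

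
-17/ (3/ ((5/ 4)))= -85/ 12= -7.08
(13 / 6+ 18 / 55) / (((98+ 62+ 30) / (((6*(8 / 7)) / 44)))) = 823 / 402325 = 0.00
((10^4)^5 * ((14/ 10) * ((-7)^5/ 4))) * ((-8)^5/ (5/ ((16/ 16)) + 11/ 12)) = 231307345920000000000000000000/ 71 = 3257849942535211267605634000.00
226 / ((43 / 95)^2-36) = -2039650 / 323051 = -6.31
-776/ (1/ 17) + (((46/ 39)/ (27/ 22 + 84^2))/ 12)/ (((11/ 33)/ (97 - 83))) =-79878888850/ 6055101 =-13192.00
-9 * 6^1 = -54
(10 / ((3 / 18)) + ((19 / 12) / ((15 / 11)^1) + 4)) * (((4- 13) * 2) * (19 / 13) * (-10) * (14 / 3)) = 79997.79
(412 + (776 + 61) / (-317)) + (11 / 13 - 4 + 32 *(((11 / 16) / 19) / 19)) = 406.27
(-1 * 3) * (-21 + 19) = 6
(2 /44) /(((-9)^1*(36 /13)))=-13 /7128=-0.00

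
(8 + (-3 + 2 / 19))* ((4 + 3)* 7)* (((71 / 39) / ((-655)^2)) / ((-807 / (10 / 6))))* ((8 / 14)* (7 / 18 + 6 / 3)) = -4145974 / 1385377412445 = -0.00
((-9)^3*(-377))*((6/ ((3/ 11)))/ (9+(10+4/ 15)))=90694890/ 289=313823.15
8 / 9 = 0.89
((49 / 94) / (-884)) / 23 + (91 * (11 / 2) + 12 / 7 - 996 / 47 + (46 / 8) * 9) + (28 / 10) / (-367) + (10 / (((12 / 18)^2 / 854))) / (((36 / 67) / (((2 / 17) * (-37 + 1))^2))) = 267936185913846917 / 417340934920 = 642007.92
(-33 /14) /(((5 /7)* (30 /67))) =-737 /100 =-7.37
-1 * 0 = 0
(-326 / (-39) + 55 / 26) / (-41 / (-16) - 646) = -0.02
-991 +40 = -951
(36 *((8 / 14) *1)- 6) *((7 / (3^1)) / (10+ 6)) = 17 / 8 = 2.12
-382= -382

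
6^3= 216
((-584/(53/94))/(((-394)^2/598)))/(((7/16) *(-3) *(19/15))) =656556160/273564641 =2.40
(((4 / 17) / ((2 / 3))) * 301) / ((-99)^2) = 602 / 55539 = 0.01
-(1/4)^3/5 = -1/320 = -0.00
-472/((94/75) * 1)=-17700/47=-376.60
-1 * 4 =-4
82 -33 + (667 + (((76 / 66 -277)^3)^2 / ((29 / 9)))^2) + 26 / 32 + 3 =5180056484673452951102731002947707085443903051813 / 277075571767992168336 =18695464387639871426957080000.00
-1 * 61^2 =-3721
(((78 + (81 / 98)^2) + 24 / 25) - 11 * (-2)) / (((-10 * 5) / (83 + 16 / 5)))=-175.23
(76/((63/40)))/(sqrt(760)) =8 * sqrt(190)/63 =1.75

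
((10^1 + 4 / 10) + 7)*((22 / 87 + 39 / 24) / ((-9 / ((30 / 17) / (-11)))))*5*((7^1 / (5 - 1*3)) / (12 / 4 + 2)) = 9149 / 4488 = 2.04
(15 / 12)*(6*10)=75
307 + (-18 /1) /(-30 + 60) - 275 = 157 /5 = 31.40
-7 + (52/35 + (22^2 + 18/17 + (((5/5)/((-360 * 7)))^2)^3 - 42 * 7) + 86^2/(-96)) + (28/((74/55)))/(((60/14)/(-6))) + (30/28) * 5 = 13647869047251668275200629/161084550715232256000000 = 84.72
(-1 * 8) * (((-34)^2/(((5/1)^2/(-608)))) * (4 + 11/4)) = 37953792/25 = 1518151.68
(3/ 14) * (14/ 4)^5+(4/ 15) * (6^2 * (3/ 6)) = 37551/ 320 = 117.35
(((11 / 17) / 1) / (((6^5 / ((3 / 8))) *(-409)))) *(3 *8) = -11 / 6007392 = -0.00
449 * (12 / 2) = 2694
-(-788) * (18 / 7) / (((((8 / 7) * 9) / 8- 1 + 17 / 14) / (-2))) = -18912 / 7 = -2701.71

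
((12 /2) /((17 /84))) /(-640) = -63 /1360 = -0.05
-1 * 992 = -992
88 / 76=22 / 19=1.16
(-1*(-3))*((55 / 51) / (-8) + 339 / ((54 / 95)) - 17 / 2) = 719411 / 408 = 1763.26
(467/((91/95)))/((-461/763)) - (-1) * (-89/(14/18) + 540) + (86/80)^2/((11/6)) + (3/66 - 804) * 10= -8420.25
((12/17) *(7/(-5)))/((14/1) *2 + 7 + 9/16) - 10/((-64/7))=1649767/1547680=1.07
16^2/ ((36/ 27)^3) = 108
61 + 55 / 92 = 61.60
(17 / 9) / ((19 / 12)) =68 / 57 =1.19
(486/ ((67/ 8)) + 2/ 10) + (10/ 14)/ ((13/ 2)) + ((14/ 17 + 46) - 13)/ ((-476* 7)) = 14389012679/ 246684620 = 58.33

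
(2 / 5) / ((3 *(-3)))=-2 / 45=-0.04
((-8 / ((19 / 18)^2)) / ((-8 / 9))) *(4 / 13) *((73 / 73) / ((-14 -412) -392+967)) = 11664 / 699257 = 0.02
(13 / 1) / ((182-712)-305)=-13 / 835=-0.02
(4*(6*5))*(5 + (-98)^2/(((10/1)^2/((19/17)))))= 1145856/85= 13480.66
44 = 44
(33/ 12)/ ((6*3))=11/ 72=0.15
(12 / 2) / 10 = 3 / 5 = 0.60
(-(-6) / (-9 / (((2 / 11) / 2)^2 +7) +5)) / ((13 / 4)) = 20352 / 40963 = 0.50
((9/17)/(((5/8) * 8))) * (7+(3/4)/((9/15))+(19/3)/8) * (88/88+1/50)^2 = 99603/100000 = 1.00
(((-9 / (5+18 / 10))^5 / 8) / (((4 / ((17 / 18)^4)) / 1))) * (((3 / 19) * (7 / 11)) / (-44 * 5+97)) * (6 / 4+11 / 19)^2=1228696875 / 3446404087808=0.00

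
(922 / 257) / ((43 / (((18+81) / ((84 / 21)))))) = 45639 / 22102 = 2.06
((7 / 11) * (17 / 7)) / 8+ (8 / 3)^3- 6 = 31259 / 2376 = 13.16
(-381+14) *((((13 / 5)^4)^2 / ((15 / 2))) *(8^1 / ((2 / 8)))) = -19159883174848 / 5859375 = -3269953.40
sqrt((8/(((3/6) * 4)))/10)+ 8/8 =sqrt(10)/5+ 1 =1.63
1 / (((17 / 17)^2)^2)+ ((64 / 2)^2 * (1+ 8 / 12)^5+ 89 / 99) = 35205076 / 2673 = 13170.62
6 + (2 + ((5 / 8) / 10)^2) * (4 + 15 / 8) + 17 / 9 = 362407 / 18432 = 19.66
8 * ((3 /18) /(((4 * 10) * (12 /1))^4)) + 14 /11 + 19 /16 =1077442560011 /437944320000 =2.46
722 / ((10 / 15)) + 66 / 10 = 5448 / 5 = 1089.60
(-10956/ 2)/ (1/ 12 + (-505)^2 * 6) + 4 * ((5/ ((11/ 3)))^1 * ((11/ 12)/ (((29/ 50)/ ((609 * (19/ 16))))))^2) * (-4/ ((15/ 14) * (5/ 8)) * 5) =-15631091336171069/ 73447204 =-212820781.25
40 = 40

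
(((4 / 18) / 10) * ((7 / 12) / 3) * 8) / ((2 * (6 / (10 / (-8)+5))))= 7 / 648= 0.01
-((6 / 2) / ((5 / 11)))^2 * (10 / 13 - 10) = 26136 / 65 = 402.09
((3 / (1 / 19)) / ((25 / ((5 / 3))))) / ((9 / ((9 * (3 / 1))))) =57 / 5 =11.40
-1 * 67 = -67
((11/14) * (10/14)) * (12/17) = 330/833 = 0.40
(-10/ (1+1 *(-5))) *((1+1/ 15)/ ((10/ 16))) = 64/ 15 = 4.27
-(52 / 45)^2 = -2704 / 2025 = -1.34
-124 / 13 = -9.54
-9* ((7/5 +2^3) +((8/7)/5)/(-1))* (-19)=1568.31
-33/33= -1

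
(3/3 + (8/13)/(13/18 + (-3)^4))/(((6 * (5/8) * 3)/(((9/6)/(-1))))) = -38534/286845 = -0.13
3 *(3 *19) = 171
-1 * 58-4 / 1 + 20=-42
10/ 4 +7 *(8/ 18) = 5.61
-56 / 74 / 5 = -28 / 185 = -0.15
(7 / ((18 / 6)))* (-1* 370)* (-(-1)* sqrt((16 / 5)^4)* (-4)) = 530432 / 15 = 35362.13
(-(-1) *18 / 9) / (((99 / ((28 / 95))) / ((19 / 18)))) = 28 / 4455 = 0.01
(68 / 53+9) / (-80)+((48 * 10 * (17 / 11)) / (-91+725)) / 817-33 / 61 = -98454176167 / 147366812912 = -0.67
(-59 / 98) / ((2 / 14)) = -59 / 14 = -4.21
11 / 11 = 1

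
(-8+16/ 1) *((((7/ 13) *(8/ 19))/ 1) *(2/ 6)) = 448/ 741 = 0.60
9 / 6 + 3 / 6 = 2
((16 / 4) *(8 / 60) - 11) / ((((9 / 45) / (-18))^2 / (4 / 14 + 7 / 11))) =-6019380 / 77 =-78173.77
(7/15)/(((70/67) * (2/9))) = 201/100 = 2.01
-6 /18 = -1 /3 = -0.33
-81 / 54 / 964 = -3 / 1928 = -0.00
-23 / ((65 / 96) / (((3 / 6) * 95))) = -20976 / 13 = -1613.54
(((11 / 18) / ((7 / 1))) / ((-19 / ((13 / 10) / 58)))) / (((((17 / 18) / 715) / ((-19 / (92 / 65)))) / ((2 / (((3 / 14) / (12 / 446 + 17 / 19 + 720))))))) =4060055395825 / 576520116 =7042.35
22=22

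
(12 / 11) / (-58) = -6 / 319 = -0.02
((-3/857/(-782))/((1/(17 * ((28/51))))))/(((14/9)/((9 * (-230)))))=-810/14569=-0.06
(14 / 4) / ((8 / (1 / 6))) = 7 / 96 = 0.07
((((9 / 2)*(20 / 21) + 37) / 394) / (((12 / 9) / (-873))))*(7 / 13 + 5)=-6812019 / 17927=-379.99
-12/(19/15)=-180/19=-9.47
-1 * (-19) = 19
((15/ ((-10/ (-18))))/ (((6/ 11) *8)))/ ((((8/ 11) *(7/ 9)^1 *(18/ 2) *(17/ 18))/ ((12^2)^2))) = 3175524/ 119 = 26685.08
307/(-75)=-307/75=-4.09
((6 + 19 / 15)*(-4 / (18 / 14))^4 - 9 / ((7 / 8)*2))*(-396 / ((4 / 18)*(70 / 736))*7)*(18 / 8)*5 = -942049726112 / 945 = -996878017.05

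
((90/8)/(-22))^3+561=382214667/681472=560.87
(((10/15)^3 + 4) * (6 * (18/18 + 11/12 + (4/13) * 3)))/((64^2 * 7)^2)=12847/144275668992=0.00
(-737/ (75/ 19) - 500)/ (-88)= 51503/ 6600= 7.80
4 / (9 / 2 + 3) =8 / 15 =0.53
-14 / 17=-0.82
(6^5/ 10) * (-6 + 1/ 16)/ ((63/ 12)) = -6156/ 7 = -879.43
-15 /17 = -0.88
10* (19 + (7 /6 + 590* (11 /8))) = 49885 /6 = 8314.17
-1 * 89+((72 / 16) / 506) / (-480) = -14410883 / 161920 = -89.00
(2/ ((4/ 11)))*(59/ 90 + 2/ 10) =847/ 180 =4.71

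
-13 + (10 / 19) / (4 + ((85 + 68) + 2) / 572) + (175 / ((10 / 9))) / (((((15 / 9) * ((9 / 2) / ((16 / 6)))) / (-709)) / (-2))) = 3685283435 / 46417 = 79395.12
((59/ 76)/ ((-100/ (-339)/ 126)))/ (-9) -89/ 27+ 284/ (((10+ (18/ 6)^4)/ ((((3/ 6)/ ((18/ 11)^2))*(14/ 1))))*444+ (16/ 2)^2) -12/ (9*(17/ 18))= -8502428745221/ 204711521400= -41.53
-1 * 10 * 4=-40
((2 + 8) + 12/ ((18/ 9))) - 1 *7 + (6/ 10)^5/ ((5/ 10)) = 28611/ 3125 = 9.16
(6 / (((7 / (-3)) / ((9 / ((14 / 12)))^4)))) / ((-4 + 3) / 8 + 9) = -1224440064 / 1193297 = -1026.10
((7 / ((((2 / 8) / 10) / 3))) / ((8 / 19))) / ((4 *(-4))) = -1995 / 16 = -124.69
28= 28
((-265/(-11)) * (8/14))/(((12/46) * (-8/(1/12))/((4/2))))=-6095/5544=-1.10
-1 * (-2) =2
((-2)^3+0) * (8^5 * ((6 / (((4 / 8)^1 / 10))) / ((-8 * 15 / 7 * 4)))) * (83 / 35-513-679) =-545744486.40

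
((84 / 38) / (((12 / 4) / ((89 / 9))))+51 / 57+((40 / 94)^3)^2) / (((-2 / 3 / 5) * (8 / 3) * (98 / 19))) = -75455331226355 / 16901809635872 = -4.46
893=893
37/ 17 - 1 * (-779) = 13280/ 17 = 781.18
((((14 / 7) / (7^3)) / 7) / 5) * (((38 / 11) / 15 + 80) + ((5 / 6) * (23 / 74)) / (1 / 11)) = 2028799 / 146581050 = 0.01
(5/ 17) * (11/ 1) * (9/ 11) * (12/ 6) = 90/ 17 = 5.29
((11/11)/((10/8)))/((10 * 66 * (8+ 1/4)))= 4/27225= 0.00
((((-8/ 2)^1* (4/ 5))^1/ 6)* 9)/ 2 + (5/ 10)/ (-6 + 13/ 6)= -291/ 115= -2.53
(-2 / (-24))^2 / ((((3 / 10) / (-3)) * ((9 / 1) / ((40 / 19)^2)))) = -1000 / 29241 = -0.03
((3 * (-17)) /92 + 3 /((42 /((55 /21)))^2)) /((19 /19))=-1618301 /2982042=-0.54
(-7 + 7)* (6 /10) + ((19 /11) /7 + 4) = 327 /77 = 4.25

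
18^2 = 324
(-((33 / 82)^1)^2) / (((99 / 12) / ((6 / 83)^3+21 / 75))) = -132260997 / 24029348675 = -0.01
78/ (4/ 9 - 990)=-351/ 4453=-0.08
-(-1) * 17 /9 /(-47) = -0.04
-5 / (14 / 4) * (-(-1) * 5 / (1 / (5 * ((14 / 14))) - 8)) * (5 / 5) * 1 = 250 / 273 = 0.92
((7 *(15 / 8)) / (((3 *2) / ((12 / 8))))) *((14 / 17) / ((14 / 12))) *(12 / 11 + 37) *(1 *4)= 352.90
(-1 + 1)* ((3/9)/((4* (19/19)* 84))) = 0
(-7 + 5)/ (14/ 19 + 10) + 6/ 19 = 251/ 1938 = 0.13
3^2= 9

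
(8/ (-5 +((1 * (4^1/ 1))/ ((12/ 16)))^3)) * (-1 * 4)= -864/ 3961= -0.22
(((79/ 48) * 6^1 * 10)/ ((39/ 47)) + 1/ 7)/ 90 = 130111/ 98280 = 1.32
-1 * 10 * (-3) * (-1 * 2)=-60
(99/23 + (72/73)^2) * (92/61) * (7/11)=18110484/3575759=5.06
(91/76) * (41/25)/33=3731/62700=0.06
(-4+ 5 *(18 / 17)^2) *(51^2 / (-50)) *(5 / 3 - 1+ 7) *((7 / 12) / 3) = -9338 / 75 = -124.51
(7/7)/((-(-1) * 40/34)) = 17/20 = 0.85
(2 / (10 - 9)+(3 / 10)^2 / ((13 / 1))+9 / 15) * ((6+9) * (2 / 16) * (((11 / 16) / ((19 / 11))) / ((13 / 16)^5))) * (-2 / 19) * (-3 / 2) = 7558391808 / 8712390245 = 0.87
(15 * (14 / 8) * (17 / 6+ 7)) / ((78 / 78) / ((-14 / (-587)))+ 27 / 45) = 72275 / 11908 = 6.07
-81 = -81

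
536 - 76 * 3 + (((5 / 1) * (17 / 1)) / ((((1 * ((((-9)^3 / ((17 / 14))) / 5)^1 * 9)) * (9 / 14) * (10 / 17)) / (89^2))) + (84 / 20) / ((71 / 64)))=-56004115543 / 41924790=-1335.82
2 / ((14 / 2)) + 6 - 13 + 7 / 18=-797 / 126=-6.33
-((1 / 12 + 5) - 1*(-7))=-145 / 12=-12.08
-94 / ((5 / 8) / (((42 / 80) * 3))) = -5922 / 25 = -236.88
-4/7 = -0.57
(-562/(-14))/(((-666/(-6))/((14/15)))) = 562/1665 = 0.34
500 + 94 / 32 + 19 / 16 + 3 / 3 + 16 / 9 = 506.90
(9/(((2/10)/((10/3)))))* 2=300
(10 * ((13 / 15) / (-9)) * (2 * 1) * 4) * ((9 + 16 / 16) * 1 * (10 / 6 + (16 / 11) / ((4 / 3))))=-189280 / 891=-212.44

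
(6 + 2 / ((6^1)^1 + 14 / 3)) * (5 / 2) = 495 / 32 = 15.47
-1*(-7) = 7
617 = 617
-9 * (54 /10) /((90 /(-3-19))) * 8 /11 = 216 /25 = 8.64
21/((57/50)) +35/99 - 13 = 5.77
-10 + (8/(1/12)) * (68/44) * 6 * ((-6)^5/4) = -19035758/11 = -1730523.45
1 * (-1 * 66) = -66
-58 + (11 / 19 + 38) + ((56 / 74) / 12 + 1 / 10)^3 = -504543173921 / 25984989000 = -19.42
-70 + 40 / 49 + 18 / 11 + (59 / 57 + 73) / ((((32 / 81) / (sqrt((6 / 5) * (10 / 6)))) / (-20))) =-142425 * sqrt(2) / 38 - 36408 / 539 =-5368.06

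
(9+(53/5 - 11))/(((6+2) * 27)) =43/1080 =0.04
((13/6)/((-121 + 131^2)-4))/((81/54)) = 13/153324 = 0.00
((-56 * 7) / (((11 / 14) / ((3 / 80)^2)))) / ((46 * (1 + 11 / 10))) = -147 / 20240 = -0.01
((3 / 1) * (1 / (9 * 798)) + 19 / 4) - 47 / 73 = 1435349 / 349524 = 4.11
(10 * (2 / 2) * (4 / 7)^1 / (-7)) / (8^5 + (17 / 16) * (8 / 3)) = -48 / 1926925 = -0.00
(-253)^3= -16194277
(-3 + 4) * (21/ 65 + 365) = 23746/ 65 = 365.32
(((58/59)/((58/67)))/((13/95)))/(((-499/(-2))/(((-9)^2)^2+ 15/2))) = 83617005/382733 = 218.47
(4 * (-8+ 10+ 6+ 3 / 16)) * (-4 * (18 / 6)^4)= -10611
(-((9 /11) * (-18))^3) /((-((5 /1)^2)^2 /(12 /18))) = -2834352 /831875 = -3.41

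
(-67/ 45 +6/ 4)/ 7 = 1/ 630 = 0.00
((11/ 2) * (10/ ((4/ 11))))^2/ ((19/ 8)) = 366025/ 38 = 9632.24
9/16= 0.56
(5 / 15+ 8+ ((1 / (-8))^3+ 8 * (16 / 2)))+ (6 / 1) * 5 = 157181 / 1536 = 102.33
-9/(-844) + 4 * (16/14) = 27071/5908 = 4.58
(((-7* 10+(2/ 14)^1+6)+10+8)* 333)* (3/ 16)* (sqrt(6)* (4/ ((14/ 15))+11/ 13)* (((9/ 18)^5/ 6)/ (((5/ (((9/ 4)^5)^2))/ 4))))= -174056898603835431* sqrt(6)/ 854966927360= -498674.95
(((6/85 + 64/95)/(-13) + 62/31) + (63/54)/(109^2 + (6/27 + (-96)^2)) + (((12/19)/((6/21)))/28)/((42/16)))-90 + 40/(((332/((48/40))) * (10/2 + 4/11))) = -98165574453391/1115515787750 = -88.00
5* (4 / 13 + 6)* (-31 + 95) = 26240 / 13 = 2018.46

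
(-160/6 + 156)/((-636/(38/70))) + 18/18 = 14852/16695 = 0.89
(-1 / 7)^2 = 1 / 49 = 0.02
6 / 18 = 1 / 3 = 0.33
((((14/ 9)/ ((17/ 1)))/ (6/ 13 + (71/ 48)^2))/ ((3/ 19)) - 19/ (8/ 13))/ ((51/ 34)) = -992578145/ 48566484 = -20.44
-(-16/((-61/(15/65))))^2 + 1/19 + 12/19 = 0.68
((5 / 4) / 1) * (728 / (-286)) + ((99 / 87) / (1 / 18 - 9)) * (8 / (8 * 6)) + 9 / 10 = -1182809 / 513590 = -2.30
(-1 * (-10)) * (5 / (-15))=-10 / 3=-3.33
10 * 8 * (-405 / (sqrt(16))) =-8100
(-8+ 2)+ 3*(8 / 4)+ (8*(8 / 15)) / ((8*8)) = 1 / 15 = 0.07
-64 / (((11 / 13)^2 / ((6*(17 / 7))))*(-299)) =84864 / 19481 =4.36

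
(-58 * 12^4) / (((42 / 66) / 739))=-9776650752 / 7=-1396664393.14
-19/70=-0.27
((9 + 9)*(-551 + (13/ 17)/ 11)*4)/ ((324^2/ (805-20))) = -40436920/ 136323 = -296.63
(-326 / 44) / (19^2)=-163 / 7942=-0.02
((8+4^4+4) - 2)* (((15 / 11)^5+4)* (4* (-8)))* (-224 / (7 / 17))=40355613.19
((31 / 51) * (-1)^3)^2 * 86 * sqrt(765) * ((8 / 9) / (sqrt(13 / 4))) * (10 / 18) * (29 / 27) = 191738720 * sqrt(1105) / 24649677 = 258.57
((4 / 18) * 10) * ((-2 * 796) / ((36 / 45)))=-39800 / 9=-4422.22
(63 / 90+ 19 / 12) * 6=137 / 10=13.70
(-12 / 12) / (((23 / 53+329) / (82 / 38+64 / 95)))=-14257 / 1658700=-0.01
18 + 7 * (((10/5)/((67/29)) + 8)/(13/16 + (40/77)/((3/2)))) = 20533266/286961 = 71.55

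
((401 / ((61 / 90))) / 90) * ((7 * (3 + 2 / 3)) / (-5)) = -30877 / 915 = -33.75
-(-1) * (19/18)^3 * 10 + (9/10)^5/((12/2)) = 1729098907/145800000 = 11.86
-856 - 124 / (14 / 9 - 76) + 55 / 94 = -26884563 / 31490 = -853.75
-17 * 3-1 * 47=-98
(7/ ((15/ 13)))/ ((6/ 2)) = 91/ 45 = 2.02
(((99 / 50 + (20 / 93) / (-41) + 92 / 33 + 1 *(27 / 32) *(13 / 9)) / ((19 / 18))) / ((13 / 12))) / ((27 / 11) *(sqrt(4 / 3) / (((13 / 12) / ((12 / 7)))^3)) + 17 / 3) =-44265105483538456257741 / 140402833812148375809100 + 12662427295344960387072 *sqrt(3) / 35100708453037093952275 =0.31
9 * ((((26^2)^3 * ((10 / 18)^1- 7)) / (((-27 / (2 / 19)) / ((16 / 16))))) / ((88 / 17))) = 76147738784 / 5643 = 13494194.36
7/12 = 0.58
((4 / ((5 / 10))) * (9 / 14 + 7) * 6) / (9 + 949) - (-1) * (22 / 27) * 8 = 624796 / 90531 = 6.90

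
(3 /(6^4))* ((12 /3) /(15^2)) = 1 /24300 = 0.00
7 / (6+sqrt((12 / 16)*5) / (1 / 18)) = -14 / 393+7*sqrt(15) / 131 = 0.17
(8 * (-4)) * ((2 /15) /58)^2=-32 /189225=-0.00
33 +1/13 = 430/13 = 33.08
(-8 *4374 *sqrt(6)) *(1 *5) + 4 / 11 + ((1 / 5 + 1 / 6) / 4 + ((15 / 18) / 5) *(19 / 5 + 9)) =1139 / 440- 174960 *sqrt(6) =-428560.14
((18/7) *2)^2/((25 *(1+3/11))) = 7128/8575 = 0.83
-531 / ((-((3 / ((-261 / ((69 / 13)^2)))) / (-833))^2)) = 3513986392.52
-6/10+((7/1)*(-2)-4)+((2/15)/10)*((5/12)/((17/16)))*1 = -2845/153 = -18.59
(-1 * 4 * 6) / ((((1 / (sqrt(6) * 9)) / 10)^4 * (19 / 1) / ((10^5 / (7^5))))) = -5668704000000000 / 319333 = -17751701202.19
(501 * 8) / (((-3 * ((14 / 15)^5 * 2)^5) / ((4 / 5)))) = -8433890210210144519805908203125 / 44998795805848373114515226624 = -187.42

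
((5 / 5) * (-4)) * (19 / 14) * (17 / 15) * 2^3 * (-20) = 20672 / 21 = 984.38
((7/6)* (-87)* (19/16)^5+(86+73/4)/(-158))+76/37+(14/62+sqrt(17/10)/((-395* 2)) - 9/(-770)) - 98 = -24585806979936533/73161255157760 - sqrt(170)/7900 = -336.05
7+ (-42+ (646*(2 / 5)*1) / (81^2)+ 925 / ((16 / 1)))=11994497 / 524880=22.85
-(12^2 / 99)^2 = -2.12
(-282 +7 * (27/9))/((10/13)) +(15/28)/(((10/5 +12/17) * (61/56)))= -4757829/14030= -339.12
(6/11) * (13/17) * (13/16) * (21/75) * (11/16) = 3549/54400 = 0.07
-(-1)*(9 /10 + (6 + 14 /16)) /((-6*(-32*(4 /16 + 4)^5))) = 622 /21297855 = 0.00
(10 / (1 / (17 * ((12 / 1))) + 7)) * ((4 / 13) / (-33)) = -2720 / 204347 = -0.01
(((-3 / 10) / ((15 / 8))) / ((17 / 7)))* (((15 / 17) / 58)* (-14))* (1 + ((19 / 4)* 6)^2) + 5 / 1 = 687716 / 41905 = 16.41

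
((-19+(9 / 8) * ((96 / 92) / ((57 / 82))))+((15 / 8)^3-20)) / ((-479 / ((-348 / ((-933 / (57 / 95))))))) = 119595159 / 8332729984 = 0.01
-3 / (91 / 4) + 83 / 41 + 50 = 193611 / 3731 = 51.89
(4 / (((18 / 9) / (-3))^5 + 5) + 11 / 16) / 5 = 5713 / 18928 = 0.30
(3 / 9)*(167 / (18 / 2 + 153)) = 167 / 486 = 0.34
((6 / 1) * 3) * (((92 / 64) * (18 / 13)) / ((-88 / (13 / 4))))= -1863 / 1408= -1.32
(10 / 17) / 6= 5 / 51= 0.10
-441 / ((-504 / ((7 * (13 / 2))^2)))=1811.47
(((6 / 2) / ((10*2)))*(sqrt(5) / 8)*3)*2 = 9*sqrt(5) / 80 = 0.25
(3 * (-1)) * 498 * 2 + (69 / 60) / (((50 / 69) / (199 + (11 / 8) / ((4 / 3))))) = -85457613 / 32000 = -2670.55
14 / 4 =7 / 2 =3.50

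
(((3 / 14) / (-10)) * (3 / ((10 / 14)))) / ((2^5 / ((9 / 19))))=-81 / 60800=-0.00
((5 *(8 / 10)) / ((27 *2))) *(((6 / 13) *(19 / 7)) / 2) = 38 / 819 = 0.05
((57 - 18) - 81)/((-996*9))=7/1494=0.00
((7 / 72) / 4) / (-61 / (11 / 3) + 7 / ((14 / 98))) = 77 / 102528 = 0.00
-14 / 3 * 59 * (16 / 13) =-13216 / 39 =-338.87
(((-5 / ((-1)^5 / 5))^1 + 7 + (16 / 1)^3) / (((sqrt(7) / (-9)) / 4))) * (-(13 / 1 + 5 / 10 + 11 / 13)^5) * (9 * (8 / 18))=134120869857935568 * sqrt(7) / 2599051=136530782684.82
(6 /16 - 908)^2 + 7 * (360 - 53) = 52859657 /64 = 825932.14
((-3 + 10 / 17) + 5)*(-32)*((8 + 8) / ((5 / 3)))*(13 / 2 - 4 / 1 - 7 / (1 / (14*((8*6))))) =317746176 / 85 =3738190.31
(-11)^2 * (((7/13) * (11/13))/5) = 9317/845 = 11.03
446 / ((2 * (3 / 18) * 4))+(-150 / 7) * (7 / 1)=184.50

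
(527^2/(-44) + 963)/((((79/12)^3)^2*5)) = -175693059072/13369810053655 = -0.01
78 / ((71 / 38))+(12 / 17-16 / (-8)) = 53654 / 1207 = 44.45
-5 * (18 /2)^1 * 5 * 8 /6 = -300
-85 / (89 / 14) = -1190 / 89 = -13.37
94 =94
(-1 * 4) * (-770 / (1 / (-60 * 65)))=-12012000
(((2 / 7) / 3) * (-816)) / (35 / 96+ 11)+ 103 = 734387 / 7637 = 96.16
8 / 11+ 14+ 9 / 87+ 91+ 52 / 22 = 108.19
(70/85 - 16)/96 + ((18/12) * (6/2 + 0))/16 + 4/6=1289/1632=0.79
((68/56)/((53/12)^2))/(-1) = -1224/19663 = -0.06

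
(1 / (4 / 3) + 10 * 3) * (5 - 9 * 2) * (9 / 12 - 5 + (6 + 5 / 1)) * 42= -906633 / 8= -113329.12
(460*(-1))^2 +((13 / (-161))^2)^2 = 211600.00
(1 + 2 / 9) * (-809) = -8899 / 9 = -988.78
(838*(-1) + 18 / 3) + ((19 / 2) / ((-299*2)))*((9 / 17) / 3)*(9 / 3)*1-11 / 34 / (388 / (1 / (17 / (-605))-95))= -27891484565 / 33527468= -831.90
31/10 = 3.10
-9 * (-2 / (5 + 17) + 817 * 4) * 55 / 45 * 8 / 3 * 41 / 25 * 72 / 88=-35371848 / 275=-128624.90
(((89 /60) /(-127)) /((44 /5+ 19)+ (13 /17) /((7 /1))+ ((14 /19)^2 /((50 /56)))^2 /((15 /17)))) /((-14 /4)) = 123234795625 /1046133605356748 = 0.00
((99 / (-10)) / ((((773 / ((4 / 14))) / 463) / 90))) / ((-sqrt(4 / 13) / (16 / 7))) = 6600528 * sqrt(13) / 37877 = 628.31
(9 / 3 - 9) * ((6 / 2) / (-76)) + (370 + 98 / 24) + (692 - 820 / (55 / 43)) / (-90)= 2812129 / 7524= 373.75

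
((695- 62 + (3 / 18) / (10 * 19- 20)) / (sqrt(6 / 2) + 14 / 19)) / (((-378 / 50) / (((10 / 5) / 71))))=61337795 / 86719329- 1165418105 * sqrt(3) / 1214070606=-0.96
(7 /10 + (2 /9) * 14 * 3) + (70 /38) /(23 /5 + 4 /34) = 2382569 /228570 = 10.42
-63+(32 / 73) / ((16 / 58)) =-4483 / 73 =-61.41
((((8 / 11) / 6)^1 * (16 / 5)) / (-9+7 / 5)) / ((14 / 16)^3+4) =-16384 / 1499157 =-0.01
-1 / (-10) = 1 / 10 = 0.10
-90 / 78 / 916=-15 / 11908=-0.00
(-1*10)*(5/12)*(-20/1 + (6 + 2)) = 50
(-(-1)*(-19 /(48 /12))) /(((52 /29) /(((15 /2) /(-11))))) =8265 /4576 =1.81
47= 47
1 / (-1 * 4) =-1 / 4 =-0.25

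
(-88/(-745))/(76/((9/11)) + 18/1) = 396/371755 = 0.00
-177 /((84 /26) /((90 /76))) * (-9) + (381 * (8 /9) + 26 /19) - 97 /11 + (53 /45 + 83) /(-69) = 16605934589 /18170460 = 913.90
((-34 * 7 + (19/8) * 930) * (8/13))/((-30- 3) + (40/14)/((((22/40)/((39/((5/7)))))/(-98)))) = -173426/3979599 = -0.04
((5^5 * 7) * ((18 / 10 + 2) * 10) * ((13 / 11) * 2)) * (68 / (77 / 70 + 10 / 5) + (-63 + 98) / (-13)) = 1172062500 / 31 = 37808467.74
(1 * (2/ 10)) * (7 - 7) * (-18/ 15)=0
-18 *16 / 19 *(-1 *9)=2592 / 19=136.42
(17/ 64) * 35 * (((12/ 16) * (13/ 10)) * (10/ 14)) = 6.47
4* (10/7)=40/7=5.71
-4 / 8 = -0.50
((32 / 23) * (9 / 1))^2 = 82944 / 529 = 156.79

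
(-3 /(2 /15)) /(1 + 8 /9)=-405 /34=-11.91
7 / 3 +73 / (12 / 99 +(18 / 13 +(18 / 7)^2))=5798149 / 511950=11.33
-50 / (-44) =25 / 22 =1.14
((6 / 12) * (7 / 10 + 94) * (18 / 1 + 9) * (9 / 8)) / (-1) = -1438.26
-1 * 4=-4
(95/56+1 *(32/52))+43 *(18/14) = 41931/728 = 57.60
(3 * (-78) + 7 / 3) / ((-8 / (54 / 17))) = 91.99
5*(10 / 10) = 5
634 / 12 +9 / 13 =4175 / 78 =53.53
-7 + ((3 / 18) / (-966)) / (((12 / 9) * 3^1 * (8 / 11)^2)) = -10386553 / 1483776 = -7.00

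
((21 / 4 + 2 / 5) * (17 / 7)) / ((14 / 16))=3842 / 245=15.68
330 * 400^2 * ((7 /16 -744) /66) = -594850000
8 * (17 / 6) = 68 / 3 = 22.67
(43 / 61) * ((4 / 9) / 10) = 86 / 2745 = 0.03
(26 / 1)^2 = 676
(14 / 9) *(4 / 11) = 56 / 99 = 0.57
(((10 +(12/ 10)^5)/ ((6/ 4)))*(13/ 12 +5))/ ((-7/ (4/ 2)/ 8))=-22791184/ 196875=-115.76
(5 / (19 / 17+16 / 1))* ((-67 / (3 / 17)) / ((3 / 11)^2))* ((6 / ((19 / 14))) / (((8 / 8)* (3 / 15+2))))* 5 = -745475500 / 49761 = -14981.12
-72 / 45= -8 / 5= -1.60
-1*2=-2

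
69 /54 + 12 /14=269 /126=2.13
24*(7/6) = 28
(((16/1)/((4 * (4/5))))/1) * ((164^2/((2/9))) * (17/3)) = 3429240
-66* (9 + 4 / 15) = -3058 / 5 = -611.60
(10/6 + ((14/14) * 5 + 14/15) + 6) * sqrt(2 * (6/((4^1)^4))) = 17 * sqrt(3)/10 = 2.94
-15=-15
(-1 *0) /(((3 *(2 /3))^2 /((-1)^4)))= 0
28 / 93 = 0.30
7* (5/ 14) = 5/ 2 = 2.50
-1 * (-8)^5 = 32768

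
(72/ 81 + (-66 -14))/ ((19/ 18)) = -74.95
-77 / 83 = -0.93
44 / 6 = 22 / 3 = 7.33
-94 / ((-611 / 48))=96 / 13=7.38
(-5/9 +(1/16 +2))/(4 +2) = 217/864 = 0.25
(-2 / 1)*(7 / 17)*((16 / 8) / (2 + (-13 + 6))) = 28 / 85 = 0.33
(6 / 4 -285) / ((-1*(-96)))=-189 / 64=-2.95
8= 8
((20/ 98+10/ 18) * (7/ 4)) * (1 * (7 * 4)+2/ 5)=4757/ 126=37.75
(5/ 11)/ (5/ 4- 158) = -20/ 6897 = -0.00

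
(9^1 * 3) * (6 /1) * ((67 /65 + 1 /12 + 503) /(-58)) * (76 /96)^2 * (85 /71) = -7239370899 /6852352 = -1056.48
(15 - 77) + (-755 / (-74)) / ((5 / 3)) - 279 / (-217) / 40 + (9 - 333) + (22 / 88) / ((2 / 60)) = -3857507 / 10360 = -372.35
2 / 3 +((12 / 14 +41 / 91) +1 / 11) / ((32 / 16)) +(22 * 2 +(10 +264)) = 137008 / 429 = 319.37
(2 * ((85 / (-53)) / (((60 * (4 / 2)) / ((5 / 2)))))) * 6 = -85 / 212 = -0.40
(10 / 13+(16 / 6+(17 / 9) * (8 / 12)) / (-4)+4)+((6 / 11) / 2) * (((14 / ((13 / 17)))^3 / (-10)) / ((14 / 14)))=-1067267627 / 6525090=-163.56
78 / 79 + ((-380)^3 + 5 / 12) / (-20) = 10403734865 / 3792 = 2743600.97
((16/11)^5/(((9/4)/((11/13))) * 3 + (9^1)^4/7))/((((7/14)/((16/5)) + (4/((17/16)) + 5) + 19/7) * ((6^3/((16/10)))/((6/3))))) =223606734848/25496479828705545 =0.00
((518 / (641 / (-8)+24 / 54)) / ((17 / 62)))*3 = -6937056 / 97529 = -71.13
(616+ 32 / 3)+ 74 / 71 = 133702 / 213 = 627.71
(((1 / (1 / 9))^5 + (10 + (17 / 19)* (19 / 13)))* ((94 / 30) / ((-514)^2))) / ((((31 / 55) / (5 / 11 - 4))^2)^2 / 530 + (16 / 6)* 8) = 35453296915042500 / 1079790010901238529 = 0.03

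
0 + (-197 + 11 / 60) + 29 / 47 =-196.20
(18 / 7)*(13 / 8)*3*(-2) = -351 / 14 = -25.07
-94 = -94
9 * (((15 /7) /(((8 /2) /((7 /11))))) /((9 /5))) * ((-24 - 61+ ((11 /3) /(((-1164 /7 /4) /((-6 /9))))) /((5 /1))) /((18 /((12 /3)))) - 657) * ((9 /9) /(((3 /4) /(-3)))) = 36207535 /7857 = 4608.32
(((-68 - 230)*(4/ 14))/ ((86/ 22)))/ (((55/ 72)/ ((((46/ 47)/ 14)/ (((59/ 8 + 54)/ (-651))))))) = 734310144/ 34730885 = 21.14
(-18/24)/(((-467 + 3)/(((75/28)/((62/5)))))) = 1125/3222016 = 0.00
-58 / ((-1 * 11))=58 / 11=5.27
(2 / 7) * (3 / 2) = 3 / 7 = 0.43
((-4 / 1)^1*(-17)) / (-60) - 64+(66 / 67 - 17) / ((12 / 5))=-288661 / 4020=-71.81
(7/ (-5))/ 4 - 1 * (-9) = 173/ 20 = 8.65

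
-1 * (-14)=14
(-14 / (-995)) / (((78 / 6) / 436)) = 6104 / 12935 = 0.47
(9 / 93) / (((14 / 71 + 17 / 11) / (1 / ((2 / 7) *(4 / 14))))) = 114807 / 168764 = 0.68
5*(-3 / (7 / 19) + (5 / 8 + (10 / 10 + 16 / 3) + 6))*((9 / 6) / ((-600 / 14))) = -809 / 960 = -0.84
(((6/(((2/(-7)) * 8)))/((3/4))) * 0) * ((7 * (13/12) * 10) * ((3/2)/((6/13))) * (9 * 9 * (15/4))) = 0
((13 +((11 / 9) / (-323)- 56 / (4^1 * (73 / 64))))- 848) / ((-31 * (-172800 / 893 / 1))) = -422533901 / 2991504960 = -0.14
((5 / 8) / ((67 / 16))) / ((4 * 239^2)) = 5 / 7654214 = 0.00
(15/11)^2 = 225/121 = 1.86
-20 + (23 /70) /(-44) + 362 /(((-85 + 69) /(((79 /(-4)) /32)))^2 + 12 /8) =-19.47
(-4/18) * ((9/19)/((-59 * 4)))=1/2242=0.00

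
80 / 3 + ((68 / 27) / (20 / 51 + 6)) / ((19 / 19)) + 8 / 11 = 448414 / 16137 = 27.79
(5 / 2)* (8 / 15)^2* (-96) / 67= -1024 / 1005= -1.02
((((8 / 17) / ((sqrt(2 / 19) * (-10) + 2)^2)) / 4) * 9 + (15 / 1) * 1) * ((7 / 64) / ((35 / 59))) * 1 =10089 * sqrt(38) / 1045568 + 29612631 / 10455680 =2.89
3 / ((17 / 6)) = 18 / 17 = 1.06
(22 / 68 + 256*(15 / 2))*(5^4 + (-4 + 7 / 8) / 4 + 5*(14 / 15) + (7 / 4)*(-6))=3876000215 / 3264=1187500.07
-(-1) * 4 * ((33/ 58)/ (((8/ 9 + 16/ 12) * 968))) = 27/ 25520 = 0.00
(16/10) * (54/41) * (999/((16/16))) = 431568/205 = 2105.21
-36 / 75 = -12 / 25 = -0.48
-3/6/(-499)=1/998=0.00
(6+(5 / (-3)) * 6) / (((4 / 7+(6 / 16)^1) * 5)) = -224 / 265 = -0.85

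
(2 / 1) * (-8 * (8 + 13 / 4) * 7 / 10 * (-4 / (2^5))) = 15.75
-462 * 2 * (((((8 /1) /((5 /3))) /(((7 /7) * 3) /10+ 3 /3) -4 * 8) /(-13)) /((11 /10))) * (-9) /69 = 40320 /169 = 238.58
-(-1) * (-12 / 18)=-2 / 3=-0.67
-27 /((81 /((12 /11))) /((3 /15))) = -4 /55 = -0.07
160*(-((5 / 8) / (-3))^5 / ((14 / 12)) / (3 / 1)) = 15625 / 870912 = 0.02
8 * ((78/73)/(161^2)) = 624/1892233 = 0.00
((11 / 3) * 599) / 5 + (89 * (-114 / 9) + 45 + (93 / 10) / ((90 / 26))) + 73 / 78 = -639.44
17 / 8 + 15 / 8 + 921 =925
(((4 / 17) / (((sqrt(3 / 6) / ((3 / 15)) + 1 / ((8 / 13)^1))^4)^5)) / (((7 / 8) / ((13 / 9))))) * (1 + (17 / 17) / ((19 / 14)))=545692791787556842519994376196333142805494659574398976 / 679217711126596351689172726320248360977149062710791101375583- 398207504346560887800383962513520690935085871923200 * sqrt(2) / 700947070306084986263336146873321321957842169980176575207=0.00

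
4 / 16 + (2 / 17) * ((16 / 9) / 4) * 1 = 185 / 612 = 0.30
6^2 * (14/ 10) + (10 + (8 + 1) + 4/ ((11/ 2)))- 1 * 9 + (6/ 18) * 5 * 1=10361/ 165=62.79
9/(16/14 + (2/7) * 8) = 21/8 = 2.62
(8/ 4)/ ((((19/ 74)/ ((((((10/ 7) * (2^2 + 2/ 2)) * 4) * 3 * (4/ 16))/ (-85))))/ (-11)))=48840/ 2261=21.60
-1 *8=-8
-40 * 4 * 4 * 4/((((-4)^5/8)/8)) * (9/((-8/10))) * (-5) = 9000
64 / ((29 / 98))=6272 / 29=216.28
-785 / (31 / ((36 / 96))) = -2355 / 248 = -9.50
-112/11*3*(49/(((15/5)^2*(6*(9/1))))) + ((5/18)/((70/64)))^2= -43880/14553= -3.02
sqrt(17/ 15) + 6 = sqrt(255)/ 15 + 6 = 7.06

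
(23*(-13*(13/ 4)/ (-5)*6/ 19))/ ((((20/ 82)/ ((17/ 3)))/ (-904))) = -612288014/ 475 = -1289027.40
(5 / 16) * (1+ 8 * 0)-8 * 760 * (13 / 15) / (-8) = 31631 / 48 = 658.98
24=24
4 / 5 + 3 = 19 / 5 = 3.80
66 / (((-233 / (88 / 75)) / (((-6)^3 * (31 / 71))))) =12963456 / 413575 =31.34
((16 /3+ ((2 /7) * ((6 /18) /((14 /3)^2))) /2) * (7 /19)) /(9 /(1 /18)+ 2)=21961 /1832208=0.01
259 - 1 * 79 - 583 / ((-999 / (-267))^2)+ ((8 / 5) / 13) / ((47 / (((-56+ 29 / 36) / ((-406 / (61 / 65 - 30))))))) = 618404000704622 / 4470015984525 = 138.34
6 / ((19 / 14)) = 84 / 19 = 4.42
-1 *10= -10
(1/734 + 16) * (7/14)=11745/1468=8.00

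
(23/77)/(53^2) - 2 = -432563/216293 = -2.00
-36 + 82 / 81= -2834 / 81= -34.99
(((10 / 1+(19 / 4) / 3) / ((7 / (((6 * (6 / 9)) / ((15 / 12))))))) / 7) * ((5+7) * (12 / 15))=8896 / 1225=7.26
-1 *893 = -893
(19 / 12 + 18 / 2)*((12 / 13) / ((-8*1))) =-127 / 104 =-1.22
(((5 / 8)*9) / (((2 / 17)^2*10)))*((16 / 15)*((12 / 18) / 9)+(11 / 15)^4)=5387249 / 360000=14.96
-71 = -71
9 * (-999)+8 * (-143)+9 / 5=-50666 / 5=-10133.20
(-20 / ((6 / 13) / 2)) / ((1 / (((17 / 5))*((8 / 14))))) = -3536 / 21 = -168.38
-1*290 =-290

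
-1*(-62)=62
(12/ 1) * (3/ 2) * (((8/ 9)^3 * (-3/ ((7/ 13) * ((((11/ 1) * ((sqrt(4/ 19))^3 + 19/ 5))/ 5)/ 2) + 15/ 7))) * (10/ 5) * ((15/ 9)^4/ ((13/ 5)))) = -307144922560000000/ 5993837596088073 + 917593600000000 * sqrt(19)/ 5993837596088073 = -50.58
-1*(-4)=4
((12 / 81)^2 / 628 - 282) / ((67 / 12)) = -129102968 / 2556117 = -50.51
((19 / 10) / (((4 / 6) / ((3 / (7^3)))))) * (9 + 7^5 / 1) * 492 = 353690928 / 1715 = 206233.78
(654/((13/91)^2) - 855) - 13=31178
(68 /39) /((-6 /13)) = -34 /9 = -3.78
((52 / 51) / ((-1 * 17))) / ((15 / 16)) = -832 / 13005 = -0.06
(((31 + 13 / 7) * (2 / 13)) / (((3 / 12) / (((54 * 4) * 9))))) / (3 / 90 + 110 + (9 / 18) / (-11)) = 147549600 / 412867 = 357.38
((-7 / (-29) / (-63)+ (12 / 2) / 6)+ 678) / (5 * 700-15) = 177218 / 909585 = 0.19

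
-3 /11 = -0.27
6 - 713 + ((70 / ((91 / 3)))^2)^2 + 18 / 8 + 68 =-69504867 / 114244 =-608.39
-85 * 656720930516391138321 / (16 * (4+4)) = -55821279093893246757285 / 128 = -436103742921040990291.29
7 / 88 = 0.08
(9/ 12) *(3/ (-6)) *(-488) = 183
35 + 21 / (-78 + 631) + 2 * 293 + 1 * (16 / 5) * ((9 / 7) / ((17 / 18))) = 29396658 / 47005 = 625.39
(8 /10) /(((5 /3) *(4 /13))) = 39 /25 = 1.56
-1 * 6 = -6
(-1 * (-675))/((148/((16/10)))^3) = 216/253265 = 0.00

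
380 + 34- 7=407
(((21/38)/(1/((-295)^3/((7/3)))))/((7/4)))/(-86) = 231051375/5719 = 40400.66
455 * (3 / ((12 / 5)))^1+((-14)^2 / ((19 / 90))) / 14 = 48265 / 76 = 635.07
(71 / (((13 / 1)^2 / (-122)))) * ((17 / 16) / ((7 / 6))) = -220881 / 4732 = -46.68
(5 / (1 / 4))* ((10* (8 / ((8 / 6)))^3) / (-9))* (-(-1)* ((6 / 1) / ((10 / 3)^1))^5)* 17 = -192735936 / 125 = -1541887.49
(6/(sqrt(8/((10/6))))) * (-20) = -54.77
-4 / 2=-2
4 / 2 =2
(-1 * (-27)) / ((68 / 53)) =1431 / 68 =21.04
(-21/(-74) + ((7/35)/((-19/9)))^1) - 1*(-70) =493429/7030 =70.19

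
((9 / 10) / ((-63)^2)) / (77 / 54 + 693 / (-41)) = -123 / 8394925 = -0.00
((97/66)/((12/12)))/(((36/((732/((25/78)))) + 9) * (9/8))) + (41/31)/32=784563979/4212828576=0.19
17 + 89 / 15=344 / 15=22.93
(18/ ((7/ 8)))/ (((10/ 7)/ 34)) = 2448/ 5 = 489.60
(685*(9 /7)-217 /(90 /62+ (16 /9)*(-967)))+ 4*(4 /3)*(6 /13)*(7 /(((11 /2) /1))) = 60578226640 /68529461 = 883.97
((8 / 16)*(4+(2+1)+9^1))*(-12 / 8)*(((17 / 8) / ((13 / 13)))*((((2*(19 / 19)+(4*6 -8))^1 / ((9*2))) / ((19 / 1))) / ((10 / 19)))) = -51 / 20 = -2.55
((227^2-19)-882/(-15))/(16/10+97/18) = 4641192/629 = 7378.68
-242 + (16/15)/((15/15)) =-240.93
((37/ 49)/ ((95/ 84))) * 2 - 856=-568352/ 665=-854.66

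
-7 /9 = -0.78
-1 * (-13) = 13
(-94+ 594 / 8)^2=6241 / 16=390.06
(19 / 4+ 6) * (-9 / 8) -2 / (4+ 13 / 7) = -16315 / 1312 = -12.44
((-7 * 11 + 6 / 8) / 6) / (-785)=0.02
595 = 595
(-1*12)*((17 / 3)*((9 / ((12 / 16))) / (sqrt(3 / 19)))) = -272*sqrt(57) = -2053.55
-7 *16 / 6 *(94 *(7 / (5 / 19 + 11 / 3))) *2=-6251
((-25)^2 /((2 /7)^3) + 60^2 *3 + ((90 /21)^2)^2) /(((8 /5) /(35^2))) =91080096875 /3136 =29043398.24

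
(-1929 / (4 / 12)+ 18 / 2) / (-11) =5778 / 11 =525.27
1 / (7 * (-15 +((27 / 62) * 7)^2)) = -3844 / 153573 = -0.03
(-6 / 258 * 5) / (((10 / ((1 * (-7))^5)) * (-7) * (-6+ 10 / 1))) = -6.98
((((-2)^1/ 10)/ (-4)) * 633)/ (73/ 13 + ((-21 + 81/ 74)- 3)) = -304473/ 166330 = -1.83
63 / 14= 9 / 2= 4.50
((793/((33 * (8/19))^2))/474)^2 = 81952230529/1091370953097216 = 0.00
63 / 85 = 0.74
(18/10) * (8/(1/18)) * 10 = 2592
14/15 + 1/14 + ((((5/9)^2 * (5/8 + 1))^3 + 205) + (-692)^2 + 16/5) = 4562417844257111/9523422720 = 479073.33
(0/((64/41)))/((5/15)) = 0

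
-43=-43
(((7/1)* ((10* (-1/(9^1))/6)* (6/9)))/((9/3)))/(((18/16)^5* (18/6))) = -2293760/43046721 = -0.05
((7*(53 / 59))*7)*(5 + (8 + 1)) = 36358 / 59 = 616.24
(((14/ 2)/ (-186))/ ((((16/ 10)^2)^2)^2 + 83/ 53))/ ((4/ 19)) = -20703125/ 5155496664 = -0.00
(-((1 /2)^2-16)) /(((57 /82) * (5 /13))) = 11193 /190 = 58.91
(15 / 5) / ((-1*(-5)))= 3 / 5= 0.60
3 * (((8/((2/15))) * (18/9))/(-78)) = -60/13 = -4.62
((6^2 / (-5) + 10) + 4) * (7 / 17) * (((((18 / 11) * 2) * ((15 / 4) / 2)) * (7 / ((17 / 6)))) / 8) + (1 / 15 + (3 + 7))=172483 / 11220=15.37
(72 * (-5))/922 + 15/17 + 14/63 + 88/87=3529669/2045457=1.73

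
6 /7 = 0.86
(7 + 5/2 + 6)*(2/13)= 31/13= 2.38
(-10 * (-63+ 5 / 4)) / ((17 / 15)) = 18525 / 34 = 544.85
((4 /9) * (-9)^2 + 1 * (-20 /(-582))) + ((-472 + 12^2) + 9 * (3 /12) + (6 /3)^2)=-332573 /1164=-285.72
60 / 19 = 3.16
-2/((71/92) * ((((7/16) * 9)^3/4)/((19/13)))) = -57278464/230793381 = -0.25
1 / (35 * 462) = 1 / 16170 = 0.00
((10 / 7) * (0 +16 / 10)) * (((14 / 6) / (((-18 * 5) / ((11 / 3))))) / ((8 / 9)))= -11 / 45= -0.24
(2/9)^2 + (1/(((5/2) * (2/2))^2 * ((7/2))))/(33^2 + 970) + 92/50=55144786/29186325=1.89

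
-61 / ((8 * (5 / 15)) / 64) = -1464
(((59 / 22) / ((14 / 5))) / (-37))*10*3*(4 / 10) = -885 / 2849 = -0.31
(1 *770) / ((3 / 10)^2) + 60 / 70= 539054 / 63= 8556.41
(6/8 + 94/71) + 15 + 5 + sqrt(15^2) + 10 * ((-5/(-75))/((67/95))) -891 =-48691555/57084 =-852.98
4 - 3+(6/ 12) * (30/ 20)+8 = 39/ 4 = 9.75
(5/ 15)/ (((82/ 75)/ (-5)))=-125/ 82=-1.52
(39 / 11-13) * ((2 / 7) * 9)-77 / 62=-121993 / 4774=-25.55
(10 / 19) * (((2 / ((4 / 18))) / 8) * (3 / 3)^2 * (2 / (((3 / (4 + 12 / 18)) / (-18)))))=-630 / 19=-33.16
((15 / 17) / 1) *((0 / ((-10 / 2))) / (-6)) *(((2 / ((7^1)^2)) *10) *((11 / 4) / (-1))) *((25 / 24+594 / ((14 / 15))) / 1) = 0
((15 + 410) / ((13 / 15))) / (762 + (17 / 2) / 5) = 63750 / 99281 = 0.64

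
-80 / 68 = -20 / 17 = -1.18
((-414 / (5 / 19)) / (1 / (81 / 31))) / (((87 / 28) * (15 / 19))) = -1675.75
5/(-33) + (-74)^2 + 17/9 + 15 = 543781/99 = 5492.74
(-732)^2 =535824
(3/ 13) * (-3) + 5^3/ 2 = 1607/ 26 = 61.81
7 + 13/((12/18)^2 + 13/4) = 10.52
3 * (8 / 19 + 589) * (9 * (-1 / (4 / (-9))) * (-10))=-13606785 / 38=-358073.29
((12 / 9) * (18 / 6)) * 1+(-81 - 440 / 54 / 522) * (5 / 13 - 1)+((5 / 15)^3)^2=14801717 / 274833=53.86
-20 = -20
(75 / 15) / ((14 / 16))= 40 / 7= 5.71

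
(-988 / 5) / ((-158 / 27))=13338 / 395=33.77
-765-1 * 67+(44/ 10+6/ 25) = -20684/ 25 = -827.36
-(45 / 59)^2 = -2025 / 3481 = -0.58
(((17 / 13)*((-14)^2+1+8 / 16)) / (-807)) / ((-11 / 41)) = 275315 / 230802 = 1.19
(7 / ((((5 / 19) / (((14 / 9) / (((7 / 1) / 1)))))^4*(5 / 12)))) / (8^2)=912247 / 6834375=0.13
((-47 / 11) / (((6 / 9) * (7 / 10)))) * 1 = -705 / 77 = -9.16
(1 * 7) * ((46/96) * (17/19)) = 2737/912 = 3.00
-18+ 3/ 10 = -177/ 10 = -17.70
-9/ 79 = -0.11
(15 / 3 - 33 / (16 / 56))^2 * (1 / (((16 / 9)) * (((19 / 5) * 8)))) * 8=2197845 / 1216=1807.44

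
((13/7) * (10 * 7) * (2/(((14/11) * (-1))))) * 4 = -5720/7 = -817.14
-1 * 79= -79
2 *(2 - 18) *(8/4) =-64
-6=-6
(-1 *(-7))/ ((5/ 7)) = 49/ 5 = 9.80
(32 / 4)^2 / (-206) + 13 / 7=1115 / 721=1.55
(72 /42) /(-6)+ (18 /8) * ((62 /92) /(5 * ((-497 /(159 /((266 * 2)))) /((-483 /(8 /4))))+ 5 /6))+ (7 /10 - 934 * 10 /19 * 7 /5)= -283094157771 /411621700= -687.75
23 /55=0.42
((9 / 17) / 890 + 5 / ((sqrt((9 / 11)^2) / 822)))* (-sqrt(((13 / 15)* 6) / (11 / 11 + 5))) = -228009127* sqrt(195) / 680850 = -4676.47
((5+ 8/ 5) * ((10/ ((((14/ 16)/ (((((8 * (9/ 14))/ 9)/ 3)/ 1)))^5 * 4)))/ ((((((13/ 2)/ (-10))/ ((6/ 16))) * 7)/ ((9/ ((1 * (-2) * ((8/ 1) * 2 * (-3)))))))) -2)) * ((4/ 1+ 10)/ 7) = -30537978398092/ 1156736144655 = -26.40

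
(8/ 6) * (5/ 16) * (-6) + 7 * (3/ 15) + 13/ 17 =-57/ 170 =-0.34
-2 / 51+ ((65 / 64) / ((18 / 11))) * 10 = 60391 / 9792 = 6.17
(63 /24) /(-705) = -7 /1880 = -0.00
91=91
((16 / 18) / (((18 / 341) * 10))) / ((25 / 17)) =11594 / 10125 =1.15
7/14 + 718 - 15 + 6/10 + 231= 9351/10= 935.10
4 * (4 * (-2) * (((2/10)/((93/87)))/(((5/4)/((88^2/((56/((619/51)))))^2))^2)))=-1913956152677549319921860608/62942584453875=-30407968933657.58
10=10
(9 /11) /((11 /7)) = 63 /121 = 0.52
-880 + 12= -868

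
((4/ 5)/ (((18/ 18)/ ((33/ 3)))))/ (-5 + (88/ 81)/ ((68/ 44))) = -60588/ 29585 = -2.05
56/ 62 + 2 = 2.90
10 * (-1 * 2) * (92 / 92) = -20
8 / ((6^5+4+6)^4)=1 / 459375268783202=0.00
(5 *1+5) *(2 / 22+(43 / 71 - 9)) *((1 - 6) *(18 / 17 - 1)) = 324250 / 13277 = 24.42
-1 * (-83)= 83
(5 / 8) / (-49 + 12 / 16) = -5 / 386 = -0.01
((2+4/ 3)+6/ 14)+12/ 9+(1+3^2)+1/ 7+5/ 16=5225/ 336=15.55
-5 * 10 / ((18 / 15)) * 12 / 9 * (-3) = 500 / 3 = 166.67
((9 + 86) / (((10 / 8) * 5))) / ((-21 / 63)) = -228 / 5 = -45.60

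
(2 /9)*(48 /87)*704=22528 /261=86.31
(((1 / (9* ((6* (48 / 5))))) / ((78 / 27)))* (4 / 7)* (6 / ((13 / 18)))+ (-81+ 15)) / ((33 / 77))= -104099 / 676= -153.99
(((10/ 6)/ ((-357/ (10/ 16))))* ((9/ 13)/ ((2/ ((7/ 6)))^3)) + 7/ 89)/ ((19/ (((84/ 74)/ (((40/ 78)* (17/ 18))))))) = 446810763/ 46289569280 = 0.01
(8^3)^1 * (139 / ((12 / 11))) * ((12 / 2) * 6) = 2348544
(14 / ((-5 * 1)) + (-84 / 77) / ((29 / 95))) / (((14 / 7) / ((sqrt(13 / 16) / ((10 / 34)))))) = -86411 * sqrt(13) / 31900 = -9.77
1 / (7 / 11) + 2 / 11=1.75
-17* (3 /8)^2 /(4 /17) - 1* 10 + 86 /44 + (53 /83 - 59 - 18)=-94.57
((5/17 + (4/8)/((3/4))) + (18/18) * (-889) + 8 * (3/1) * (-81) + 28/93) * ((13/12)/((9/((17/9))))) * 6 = -1077791/279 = -3863.05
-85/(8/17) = -1445/8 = -180.62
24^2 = 576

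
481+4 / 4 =482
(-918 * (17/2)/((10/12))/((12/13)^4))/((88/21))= -173336709/56320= -3077.71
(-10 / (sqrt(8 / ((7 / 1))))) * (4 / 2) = -5 * sqrt(14) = -18.71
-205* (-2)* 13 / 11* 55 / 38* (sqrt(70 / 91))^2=10250 / 19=539.47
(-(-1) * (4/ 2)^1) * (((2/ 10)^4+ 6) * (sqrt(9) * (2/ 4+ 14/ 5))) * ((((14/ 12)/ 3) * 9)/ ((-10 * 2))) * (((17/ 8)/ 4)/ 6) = -1.84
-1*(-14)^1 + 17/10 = 157/10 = 15.70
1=1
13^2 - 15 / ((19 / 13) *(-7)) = 22672 / 133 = 170.47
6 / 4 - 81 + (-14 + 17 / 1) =-153 / 2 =-76.50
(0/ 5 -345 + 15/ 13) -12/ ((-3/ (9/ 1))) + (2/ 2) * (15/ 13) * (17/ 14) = -55773/ 182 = -306.45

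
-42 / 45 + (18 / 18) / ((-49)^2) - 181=-181.93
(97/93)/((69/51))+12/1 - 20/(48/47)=-19429/2852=-6.81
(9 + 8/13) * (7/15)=175/39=4.49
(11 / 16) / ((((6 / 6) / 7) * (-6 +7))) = 77 / 16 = 4.81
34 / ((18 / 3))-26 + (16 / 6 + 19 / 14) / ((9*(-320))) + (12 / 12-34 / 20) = -2544361 / 120960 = -21.03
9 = 9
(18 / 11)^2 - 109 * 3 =-39243 / 121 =-324.32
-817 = -817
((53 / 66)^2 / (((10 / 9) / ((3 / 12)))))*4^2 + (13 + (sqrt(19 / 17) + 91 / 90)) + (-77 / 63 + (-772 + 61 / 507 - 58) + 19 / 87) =-21737060974 / 26685945 + sqrt(323) / 17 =-813.49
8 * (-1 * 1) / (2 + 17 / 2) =-16 / 21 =-0.76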